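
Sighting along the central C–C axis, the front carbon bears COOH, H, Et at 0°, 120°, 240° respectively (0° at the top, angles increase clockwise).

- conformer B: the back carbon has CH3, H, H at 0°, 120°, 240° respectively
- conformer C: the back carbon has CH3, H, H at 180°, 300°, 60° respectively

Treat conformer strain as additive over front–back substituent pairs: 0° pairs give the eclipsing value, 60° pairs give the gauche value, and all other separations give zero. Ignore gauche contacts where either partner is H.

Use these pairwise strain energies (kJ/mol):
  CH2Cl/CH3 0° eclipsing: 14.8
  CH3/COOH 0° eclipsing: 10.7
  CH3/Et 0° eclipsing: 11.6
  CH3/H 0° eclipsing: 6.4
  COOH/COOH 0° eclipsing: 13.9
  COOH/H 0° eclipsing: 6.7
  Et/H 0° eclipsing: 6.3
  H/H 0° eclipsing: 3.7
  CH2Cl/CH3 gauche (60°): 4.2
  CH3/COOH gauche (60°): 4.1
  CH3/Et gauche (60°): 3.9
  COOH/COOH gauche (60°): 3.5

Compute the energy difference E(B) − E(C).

B (eclipsed): COOH(0°)/CH3(0°) eclipsed 10.7; H(120°)/H(120°) eclipsed 3.7; Et(240°)/H(240°) eclipsed 6.3 → 20.7 kJ/mol.
C (staggered): Et(240°)/CH3(180°) gauche 3.9 → 3.9 kJ/mol.
E(B) − E(C) = 20.7 − 3.9 = +16.8 kJ/mol.

+16.8 kJ/mol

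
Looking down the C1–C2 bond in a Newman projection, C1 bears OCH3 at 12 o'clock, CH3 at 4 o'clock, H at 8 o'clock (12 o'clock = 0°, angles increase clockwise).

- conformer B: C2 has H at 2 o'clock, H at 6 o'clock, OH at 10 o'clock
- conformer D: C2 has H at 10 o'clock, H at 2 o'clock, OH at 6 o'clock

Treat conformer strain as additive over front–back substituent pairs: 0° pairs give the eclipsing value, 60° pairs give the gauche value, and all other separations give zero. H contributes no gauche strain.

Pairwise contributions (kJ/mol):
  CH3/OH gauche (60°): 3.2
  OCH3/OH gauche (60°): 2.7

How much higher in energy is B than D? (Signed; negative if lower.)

-0.5 kJ/mol

B (staggered): OCH3(0°)/OH(300°) gauche 2.7 → 2.7 kJ/mol.
D (staggered): CH3(120°)/OH(180°) gauche 3.2 → 3.2 kJ/mol.
E(B) − E(D) = 2.7 − 3.2 = -0.5 kJ/mol.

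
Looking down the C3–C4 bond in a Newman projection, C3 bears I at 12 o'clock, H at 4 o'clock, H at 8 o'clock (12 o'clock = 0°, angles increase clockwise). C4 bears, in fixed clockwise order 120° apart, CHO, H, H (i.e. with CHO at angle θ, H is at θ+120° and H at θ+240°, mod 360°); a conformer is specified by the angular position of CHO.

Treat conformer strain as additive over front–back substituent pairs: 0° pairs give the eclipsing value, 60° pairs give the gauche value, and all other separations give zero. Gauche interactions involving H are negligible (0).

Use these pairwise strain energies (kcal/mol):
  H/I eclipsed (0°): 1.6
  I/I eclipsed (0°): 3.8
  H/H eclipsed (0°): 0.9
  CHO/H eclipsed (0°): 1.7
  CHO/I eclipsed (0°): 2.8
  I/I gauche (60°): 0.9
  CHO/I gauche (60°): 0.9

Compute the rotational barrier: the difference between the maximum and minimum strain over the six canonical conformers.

CHO at 0° is eclipsed. I at 0° is eclipsed with CHO at 0° (2.8); H at 120° is eclipsed with H at 120° (0.9); H at 240° is eclipsed with H at 240° (0.9). Total 4.6 kcal/mol.
CHO at 60° is staggered. I at 0° is gauche with CHO at 60° (0.9). Total 0.9 kcal/mol.
CHO at 120° is eclipsed. I at 0° is eclipsed with H at 0° (1.6); H at 120° is eclipsed with CHO at 120° (1.7); H at 240° is eclipsed with H at 240° (0.9). Total 4.2 kcal/mol.
CHO at 180° (staggered): no non-H gauche contacts → 0.0 kcal/mol.
CHO at 240° is eclipsed. I at 0° is eclipsed with H at 0° (1.6); H at 120° is eclipsed with H at 120° (0.9); H at 240° is eclipsed with CHO at 240° (1.7). Total 4.2 kcal/mol.
CHO at 300° is staggered. I at 0° is gauche with CHO at 300° (0.9). Total 0.9 kcal/mol.
Max at 0° (4.6 kcal/mol), min at 180° (0.0 kcal/mol); barrier = 4.6 kcal/mol.

4.6 kcal/mol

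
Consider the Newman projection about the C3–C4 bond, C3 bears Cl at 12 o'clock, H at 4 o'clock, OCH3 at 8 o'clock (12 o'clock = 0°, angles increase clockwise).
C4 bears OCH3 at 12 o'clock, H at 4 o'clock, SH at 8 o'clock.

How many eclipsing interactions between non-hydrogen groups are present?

Non-H eclipsing pairs: Cl(0°)/OCH3(0°); OCH3(240°)/SH(240°) — 2 interactions.

2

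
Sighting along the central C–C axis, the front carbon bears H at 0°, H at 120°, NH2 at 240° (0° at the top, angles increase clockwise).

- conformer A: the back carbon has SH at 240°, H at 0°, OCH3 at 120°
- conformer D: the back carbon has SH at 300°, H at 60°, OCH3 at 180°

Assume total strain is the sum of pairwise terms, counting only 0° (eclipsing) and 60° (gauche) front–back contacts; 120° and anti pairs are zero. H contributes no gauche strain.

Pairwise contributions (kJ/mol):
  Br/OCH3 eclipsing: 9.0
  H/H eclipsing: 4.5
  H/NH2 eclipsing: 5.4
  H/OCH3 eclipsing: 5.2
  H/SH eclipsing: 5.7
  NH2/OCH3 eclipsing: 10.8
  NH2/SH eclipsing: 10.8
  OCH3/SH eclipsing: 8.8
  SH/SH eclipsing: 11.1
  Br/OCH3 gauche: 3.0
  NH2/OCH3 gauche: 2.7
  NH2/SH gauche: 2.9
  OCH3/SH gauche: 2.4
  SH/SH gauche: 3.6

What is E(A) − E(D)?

+14.9 kJ/mol

A (eclipsed): H(0°)/H(0°) eclipsed 4.5; H(120°)/OCH3(120°) eclipsed 5.2; NH2(240°)/SH(240°) eclipsed 10.8 → 20.5 kJ/mol.
D (staggered): NH2(240°)/SH(300°) gauche 2.9; NH2(240°)/OCH3(180°) gauche 2.7 → 5.6 kJ/mol.
E(A) − E(D) = 20.5 − 5.6 = +14.9 kJ/mol.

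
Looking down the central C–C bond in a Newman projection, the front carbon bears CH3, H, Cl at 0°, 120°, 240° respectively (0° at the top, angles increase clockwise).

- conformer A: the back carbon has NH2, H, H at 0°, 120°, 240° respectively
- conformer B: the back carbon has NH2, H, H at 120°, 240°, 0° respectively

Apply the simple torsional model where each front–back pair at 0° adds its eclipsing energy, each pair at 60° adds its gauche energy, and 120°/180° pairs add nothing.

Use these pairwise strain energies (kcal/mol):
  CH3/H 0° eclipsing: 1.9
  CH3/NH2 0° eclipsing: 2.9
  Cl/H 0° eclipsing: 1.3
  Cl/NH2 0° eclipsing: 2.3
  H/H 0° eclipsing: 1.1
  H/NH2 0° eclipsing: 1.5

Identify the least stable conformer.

A is eclipsed. CH3 at 0° is eclipsed with NH2 at 0° (2.9); H at 120° is eclipsed with H at 120° (1.1); Cl at 240° is eclipsed with H at 240° (1.3). Total 5.3 kcal/mol.
B is eclipsed. CH3 at 0° is eclipsed with H at 0° (1.9); H at 120° is eclipsed with NH2 at 120° (1.5); Cl at 240° is eclipsed with H at 240° (1.3). Total 4.7 kcal/mol.
A has the highest total (5.3 kcal/mol).

A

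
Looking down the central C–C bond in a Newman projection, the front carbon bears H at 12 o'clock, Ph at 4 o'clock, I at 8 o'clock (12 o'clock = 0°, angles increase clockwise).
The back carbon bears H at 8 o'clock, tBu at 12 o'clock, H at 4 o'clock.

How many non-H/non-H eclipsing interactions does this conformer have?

Every eclipsing pair involves H, so the count is 0.

0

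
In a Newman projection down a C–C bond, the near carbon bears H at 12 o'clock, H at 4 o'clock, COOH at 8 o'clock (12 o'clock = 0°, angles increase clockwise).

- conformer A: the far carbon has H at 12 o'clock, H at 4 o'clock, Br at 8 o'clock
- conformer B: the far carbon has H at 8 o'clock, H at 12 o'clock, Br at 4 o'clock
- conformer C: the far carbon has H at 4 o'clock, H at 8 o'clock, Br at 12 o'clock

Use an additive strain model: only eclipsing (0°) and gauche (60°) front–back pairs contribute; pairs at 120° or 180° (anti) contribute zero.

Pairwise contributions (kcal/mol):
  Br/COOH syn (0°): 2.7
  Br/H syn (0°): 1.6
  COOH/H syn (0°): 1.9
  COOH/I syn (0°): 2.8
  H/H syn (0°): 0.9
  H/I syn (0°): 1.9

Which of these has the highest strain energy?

A

A is eclipsed. H at 0° is eclipsed with H at 0° (0.9); H at 120° is eclipsed with H at 120° (0.9); COOH at 240° is eclipsed with Br at 240° (2.7). Total 4.5 kcal/mol.
B is eclipsed. H at 0° is eclipsed with H at 0° (0.9); H at 120° is eclipsed with Br at 120° (1.6); COOH at 240° is eclipsed with H at 240° (1.9). Total 4.4 kcal/mol.
C is eclipsed. H at 0° is eclipsed with Br at 0° (1.6); H at 120° is eclipsed with H at 120° (0.9); COOH at 240° is eclipsed with H at 240° (1.9). Total 4.4 kcal/mol.
A has the highest total (4.5 kcal/mol).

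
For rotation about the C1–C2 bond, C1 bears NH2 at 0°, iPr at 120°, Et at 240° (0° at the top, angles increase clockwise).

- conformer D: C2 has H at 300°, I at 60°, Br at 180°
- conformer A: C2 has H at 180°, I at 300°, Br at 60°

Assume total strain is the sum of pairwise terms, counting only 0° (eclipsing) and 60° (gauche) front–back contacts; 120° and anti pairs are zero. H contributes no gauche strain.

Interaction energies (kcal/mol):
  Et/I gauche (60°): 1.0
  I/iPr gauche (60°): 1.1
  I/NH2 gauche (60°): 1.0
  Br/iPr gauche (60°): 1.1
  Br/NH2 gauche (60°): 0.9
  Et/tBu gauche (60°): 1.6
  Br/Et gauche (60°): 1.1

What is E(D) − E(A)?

+0.3 kcal/mol

D (staggered): NH2(0°)/I(60°) gauche 1.0; iPr(120°)/I(60°) gauche 1.1; iPr(120°)/Br(180°) gauche 1.1; Et(240°)/Br(180°) gauche 1.1 → 4.3 kcal/mol.
A (staggered): NH2(0°)/I(300°) gauche 1.0; NH2(0°)/Br(60°) gauche 0.9; iPr(120°)/Br(60°) gauche 1.1; Et(240°)/I(300°) gauche 1.0 → 4.0 kcal/mol.
E(D) − E(A) = 4.3 − 4.0 = +0.3 kcal/mol.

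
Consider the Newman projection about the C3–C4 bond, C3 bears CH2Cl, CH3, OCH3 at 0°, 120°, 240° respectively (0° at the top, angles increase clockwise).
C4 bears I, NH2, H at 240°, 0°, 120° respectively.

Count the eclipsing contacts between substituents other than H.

Non-H eclipsing pairs: CH2Cl(0°)/NH2(0°); OCH3(240°)/I(240°) — 2 interactions.

2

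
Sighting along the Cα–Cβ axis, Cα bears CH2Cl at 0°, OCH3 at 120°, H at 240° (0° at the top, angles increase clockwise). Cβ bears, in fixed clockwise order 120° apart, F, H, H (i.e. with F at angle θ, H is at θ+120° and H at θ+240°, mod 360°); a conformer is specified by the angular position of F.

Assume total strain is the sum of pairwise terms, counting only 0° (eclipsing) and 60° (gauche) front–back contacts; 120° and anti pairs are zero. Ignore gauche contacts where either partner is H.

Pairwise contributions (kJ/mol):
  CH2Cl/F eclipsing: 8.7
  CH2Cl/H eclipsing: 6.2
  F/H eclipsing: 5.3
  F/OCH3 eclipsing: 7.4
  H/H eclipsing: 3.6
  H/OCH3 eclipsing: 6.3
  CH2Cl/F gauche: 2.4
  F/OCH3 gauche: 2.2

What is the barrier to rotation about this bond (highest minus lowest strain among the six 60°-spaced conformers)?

16.4 kJ/mol

F at 0° (eclipsed): CH2Cl(0°)/F(0°) eclipsed 8.7; OCH3(120°)/H(120°) eclipsed 6.3; H(240°)/H(240°) eclipsed 3.6 → 18.6 kJ/mol.
F at 60° (staggered): CH2Cl(0°)/F(60°) gauche 2.4; OCH3(120°)/F(60°) gauche 2.2 → 4.6 kJ/mol.
F at 120° (eclipsed): CH2Cl(0°)/H(0°) eclipsed 6.2; OCH3(120°)/F(120°) eclipsed 7.4; H(240°)/H(240°) eclipsed 3.6 → 17.2 kJ/mol.
F at 180° (staggered): OCH3(120°)/F(180°) gauche 2.2 → 2.2 kJ/mol.
F at 240° (eclipsed): CH2Cl(0°)/H(0°) eclipsed 6.2; OCH3(120°)/H(120°) eclipsed 6.3; H(240°)/F(240°) eclipsed 5.3 → 17.8 kJ/mol.
F at 300° (staggered): CH2Cl(0°)/F(300°) gauche 2.4 → 2.4 kJ/mol.
Max at 0° (18.6 kJ/mol), min at 180° (2.2 kJ/mol); barrier = 16.4 kJ/mol.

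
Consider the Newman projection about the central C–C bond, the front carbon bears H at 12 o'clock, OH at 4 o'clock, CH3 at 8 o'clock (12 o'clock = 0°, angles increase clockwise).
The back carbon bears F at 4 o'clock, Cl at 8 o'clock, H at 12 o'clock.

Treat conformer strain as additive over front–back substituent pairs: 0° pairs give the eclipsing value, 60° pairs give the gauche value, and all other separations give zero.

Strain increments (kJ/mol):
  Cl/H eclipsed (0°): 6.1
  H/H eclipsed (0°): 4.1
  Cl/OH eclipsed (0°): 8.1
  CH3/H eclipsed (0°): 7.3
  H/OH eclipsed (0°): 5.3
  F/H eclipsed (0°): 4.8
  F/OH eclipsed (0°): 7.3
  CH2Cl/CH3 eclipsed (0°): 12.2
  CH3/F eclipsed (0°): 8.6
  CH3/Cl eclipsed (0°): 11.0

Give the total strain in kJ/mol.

This conformer (eclipsed): H–H eclipsed, OH–F eclipsed, CH3–Cl eclipsed; 4.1 + 7.3 + 11.0 = 22.4 kJ/mol.

22.4 kJ/mol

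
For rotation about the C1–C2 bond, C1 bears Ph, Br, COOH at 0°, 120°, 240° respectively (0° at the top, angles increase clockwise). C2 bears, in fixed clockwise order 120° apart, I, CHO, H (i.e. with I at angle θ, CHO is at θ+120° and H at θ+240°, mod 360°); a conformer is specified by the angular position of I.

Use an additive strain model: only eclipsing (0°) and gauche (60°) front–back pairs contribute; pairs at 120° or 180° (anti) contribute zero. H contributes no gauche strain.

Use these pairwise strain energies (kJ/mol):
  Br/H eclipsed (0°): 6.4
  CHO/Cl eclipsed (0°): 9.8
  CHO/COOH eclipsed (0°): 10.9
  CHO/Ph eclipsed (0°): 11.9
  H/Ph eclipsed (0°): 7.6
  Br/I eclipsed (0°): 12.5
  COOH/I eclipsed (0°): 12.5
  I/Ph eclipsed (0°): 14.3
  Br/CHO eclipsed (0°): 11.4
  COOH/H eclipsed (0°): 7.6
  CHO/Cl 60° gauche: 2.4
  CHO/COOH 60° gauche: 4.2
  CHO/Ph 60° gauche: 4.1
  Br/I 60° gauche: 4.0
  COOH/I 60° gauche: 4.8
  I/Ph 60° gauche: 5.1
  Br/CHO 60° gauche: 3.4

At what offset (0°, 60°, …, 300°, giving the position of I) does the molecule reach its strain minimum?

60°

I at 0° (eclipsed): Ph(0°)/I(0°) eclipsed 14.3; Br(120°)/CHO(120°) eclipsed 11.4; COOH(240°)/H(240°) eclipsed 7.6 → 33.3 kJ/mol.
I at 60° (staggered): Ph(0°)/I(60°) gauche 5.1; Br(120°)/I(60°) gauche 4.0; Br(120°)/CHO(180°) gauche 3.4; COOH(240°)/CHO(180°) gauche 4.2 → 16.7 kJ/mol.
I at 120° (eclipsed): Ph(0°)/H(0°) eclipsed 7.6; Br(120°)/I(120°) eclipsed 12.5; COOH(240°)/CHO(240°) eclipsed 10.9 → 31.0 kJ/mol.
I at 180° (staggered): Ph(0°)/CHO(300°) gauche 4.1; Br(120°)/I(180°) gauche 4.0; COOH(240°)/I(180°) gauche 4.8; COOH(240°)/CHO(300°) gauche 4.2 → 17.1 kJ/mol.
I at 240° (eclipsed): Ph(0°)/CHO(0°) eclipsed 11.9; Br(120°)/H(120°) eclipsed 6.4; COOH(240°)/I(240°) eclipsed 12.5 → 30.8 kJ/mol.
I at 300° (staggered): Ph(0°)/I(300°) gauche 5.1; Ph(0°)/CHO(60°) gauche 4.1; Br(120°)/CHO(60°) gauche 3.4; COOH(240°)/I(300°) gauche 4.8 → 17.4 kJ/mol.
The minimum (16.7 kJ/mol) occurs with I at 60°.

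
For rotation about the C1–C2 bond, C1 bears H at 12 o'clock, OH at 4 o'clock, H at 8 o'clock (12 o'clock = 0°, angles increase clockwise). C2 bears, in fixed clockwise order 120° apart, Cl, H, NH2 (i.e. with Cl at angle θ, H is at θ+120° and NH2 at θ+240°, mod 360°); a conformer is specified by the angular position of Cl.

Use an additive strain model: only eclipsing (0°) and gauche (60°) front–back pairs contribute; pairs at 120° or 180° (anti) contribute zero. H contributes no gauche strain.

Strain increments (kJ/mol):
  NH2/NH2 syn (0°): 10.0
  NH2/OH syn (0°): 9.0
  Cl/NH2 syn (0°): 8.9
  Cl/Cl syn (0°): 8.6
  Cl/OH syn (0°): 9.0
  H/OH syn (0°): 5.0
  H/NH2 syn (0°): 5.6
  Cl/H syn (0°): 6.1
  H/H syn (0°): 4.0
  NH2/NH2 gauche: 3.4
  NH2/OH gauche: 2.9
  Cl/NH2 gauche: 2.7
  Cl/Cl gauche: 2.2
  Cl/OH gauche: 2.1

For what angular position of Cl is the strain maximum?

Cl at 0° (eclipsed): H(0°)/Cl(0°) eclipsed 6.1; OH(120°)/H(120°) eclipsed 5.0; H(240°)/NH2(240°) eclipsed 5.6 → 16.7 kJ/mol.
Cl at 60° (staggered): OH(120°)/Cl(60°) gauche 2.1 → 2.1 kJ/mol.
Cl at 120° (eclipsed): H(0°)/NH2(0°) eclipsed 5.6; OH(120°)/Cl(120°) eclipsed 9.0; H(240°)/H(240°) eclipsed 4.0 → 18.6 kJ/mol.
Cl at 180° (staggered): OH(120°)/Cl(180°) gauche 2.1; OH(120°)/NH2(60°) gauche 2.9 → 5.0 kJ/mol.
Cl at 240° (eclipsed): H(0°)/H(0°) eclipsed 4.0; OH(120°)/NH2(120°) eclipsed 9.0; H(240°)/Cl(240°) eclipsed 6.1 → 19.1 kJ/mol.
Cl at 300° (staggered): OH(120°)/NH2(180°) gauche 2.9 → 2.9 kJ/mol.
The maximum (19.1 kJ/mol) occurs with Cl at 240°.

240°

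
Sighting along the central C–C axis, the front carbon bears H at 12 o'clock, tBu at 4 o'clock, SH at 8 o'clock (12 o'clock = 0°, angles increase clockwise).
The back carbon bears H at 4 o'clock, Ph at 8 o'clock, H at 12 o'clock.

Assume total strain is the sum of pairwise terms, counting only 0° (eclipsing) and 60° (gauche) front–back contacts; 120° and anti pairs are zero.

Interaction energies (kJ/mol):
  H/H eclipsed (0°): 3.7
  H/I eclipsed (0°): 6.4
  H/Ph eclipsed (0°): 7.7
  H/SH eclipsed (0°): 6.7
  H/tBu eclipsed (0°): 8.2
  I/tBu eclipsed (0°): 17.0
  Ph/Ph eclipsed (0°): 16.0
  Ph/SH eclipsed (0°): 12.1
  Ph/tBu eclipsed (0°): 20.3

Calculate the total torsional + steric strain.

This conformer (eclipsed): H(0°)/H(0°) eclipsed 3.7; tBu(120°)/H(120°) eclipsed 8.2; SH(240°)/Ph(240°) eclipsed 12.1 → 24.0 kJ/mol.

24.0 kJ/mol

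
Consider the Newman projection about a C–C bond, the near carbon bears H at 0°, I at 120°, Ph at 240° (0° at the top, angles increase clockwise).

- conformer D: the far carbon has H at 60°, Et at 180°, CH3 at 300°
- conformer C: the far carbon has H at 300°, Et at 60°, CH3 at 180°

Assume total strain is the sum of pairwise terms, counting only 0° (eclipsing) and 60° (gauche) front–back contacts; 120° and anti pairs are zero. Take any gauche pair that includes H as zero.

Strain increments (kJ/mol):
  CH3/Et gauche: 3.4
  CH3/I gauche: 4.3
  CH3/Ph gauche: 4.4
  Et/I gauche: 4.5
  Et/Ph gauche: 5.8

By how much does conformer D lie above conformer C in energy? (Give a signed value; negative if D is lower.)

D (staggered): I–Et gauche, Ph–Et gauche, Ph–CH3 gauche; 4.5 + 5.8 + 4.4 = 14.7 kJ/mol.
C (staggered): I–Et gauche, I–CH3 gauche, Ph–CH3 gauche; 4.5 + 4.3 + 4.4 = 13.2 kJ/mol.
E(D) − E(C) = 14.7 − 13.2 = +1.5 kJ/mol.

+1.5 kJ/mol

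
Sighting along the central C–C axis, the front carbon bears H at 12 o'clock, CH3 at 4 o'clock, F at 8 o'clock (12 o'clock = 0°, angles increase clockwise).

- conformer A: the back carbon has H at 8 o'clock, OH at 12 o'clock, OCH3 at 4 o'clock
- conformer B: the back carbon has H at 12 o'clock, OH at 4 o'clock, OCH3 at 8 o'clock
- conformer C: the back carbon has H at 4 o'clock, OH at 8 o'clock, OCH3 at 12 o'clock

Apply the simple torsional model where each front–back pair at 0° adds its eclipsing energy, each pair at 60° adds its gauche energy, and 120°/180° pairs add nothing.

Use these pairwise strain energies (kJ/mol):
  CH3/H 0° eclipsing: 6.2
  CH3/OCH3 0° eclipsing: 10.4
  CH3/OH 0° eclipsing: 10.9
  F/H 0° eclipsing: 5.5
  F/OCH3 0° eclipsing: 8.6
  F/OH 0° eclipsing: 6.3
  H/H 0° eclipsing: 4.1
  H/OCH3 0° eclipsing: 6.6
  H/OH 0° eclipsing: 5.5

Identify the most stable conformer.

A is eclipsed. H at 0° is eclipsed with OH at 0° (5.5); CH3 at 120° is eclipsed with OCH3 at 120° (10.4); F at 240° is eclipsed with H at 240° (5.5). Total 21.4 kJ/mol.
B is eclipsed. H at 0° is eclipsed with H at 0° (4.1); CH3 at 120° is eclipsed with OH at 120° (10.9); F at 240° is eclipsed with OCH3 at 240° (8.6). Total 23.6 kJ/mol.
C is eclipsed. H at 0° is eclipsed with OCH3 at 0° (6.6); CH3 at 120° is eclipsed with H at 120° (6.2); F at 240° is eclipsed with OH at 240° (6.3). Total 19.1 kJ/mol.
C has the lowest total (19.1 kJ/mol).

C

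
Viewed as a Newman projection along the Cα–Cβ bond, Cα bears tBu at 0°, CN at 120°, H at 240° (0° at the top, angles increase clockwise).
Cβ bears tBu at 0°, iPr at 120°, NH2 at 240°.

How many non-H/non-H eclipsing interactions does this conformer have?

2

Non-H eclipsing pairs: tBu(0°)/tBu(0°); CN(120°)/iPr(120°) — 2 interactions.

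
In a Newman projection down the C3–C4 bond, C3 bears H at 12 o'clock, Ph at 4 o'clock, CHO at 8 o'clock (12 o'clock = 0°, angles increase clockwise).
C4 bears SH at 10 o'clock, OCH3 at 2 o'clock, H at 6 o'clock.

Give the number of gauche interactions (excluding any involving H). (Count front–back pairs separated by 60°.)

2

Non-H gauche pairs: Ph(120°)/OCH3(60°); CHO(240°)/SH(300°) — 2 interactions.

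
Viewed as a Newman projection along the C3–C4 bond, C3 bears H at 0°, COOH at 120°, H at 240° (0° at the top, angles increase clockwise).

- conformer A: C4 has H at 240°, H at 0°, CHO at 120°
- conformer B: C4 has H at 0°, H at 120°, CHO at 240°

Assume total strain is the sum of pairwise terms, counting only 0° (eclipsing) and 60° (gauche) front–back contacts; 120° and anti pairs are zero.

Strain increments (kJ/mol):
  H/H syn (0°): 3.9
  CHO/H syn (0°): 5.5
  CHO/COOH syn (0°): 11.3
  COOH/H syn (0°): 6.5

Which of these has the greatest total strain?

A

A (eclipsed): H(0°)/H(0°) eclipsed 3.9; COOH(120°)/CHO(120°) eclipsed 11.3; H(240°)/H(240°) eclipsed 3.9 → 19.1 kJ/mol.
B (eclipsed): H(0°)/H(0°) eclipsed 3.9; COOH(120°)/H(120°) eclipsed 6.5; H(240°)/CHO(240°) eclipsed 5.5 → 15.9 kJ/mol.
A has the highest total (19.1 kJ/mol).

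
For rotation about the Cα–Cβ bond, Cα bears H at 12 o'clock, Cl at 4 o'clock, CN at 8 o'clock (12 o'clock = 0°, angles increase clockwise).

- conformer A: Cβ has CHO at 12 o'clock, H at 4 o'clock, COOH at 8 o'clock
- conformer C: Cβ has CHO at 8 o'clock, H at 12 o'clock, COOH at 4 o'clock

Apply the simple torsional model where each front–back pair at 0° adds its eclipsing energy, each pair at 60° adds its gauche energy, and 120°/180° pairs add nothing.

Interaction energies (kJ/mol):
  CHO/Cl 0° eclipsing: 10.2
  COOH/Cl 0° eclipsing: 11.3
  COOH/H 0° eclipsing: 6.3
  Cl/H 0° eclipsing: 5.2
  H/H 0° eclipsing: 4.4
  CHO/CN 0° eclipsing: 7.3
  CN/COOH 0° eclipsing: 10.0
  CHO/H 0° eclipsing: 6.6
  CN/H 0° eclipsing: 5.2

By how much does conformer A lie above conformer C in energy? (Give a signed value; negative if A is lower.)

-1.2 kJ/mol

A is eclipsed. H at 0° is eclipsed with CHO at 0° (6.6); Cl at 120° is eclipsed with H at 120° (5.2); CN at 240° is eclipsed with COOH at 240° (10.0). Total 21.8 kJ/mol.
C is eclipsed. H at 0° is eclipsed with H at 0° (4.4); Cl at 120° is eclipsed with COOH at 120° (11.3); CN at 240° is eclipsed with CHO at 240° (7.3). Total 23.0 kJ/mol.
E(A) − E(C) = 21.8 − 23.0 = -1.2 kJ/mol.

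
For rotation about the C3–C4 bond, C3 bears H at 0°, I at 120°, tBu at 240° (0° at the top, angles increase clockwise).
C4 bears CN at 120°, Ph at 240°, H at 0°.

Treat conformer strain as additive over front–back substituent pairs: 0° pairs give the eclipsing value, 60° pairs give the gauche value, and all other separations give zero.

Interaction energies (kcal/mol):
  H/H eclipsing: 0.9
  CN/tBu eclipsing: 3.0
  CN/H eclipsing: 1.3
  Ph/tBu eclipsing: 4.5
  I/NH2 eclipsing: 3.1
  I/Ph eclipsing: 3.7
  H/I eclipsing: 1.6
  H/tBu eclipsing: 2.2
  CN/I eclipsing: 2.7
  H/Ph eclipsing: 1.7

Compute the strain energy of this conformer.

This conformer (eclipsed): H(0°)/H(0°) eclipsed 0.9; I(120°)/CN(120°) eclipsed 2.7; tBu(240°)/Ph(240°) eclipsed 4.5 → 8.1 kcal/mol.

8.1 kcal/mol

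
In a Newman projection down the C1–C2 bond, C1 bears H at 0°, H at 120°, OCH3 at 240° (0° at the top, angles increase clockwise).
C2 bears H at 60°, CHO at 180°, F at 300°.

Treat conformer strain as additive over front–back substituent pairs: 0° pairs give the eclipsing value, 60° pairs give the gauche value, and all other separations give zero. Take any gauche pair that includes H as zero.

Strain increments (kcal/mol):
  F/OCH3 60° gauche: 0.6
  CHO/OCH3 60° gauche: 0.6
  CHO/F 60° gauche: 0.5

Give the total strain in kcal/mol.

This conformer (staggered): OCH3(240°)/CHO(180°) gauche 0.6; OCH3(240°)/F(300°) gauche 0.6 → 1.2 kcal/mol.

1.2 kcal/mol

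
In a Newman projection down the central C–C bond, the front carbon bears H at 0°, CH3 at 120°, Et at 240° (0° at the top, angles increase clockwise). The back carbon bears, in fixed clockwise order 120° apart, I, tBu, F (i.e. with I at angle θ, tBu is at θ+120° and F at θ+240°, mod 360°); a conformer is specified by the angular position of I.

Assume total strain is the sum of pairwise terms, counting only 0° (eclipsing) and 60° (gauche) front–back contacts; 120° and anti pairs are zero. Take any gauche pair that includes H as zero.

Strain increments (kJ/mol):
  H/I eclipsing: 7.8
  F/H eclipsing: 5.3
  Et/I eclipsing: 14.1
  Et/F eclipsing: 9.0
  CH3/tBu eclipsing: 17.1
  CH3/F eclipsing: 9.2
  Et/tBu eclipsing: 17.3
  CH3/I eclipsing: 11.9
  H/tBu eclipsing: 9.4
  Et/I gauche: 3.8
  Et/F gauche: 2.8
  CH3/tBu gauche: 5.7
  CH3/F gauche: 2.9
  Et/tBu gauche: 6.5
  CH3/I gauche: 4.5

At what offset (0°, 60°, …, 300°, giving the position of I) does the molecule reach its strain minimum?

I at 0° (eclipsed): H(0°)/I(0°) eclipsed 7.8; CH3(120°)/tBu(120°) eclipsed 17.1; Et(240°)/F(240°) eclipsed 9.0 → 33.9 kJ/mol.
I at 60° (staggered): CH3(120°)/I(60°) gauche 4.5; CH3(120°)/tBu(180°) gauche 5.7; Et(240°)/tBu(180°) gauche 6.5; Et(240°)/F(300°) gauche 2.8 → 19.5 kJ/mol.
I at 120° (eclipsed): H(0°)/F(0°) eclipsed 5.3; CH3(120°)/I(120°) eclipsed 11.9; Et(240°)/tBu(240°) eclipsed 17.3 → 34.5 kJ/mol.
I at 180° (staggered): CH3(120°)/I(180°) gauche 4.5; CH3(120°)/F(60°) gauche 2.9; Et(240°)/I(180°) gauche 3.8; Et(240°)/tBu(300°) gauche 6.5 → 17.7 kJ/mol.
I at 240° (eclipsed): H(0°)/tBu(0°) eclipsed 9.4; CH3(120°)/F(120°) eclipsed 9.2; Et(240°)/I(240°) eclipsed 14.1 → 32.7 kJ/mol.
I at 300° (staggered): CH3(120°)/tBu(60°) gauche 5.7; CH3(120°)/F(180°) gauche 2.9; Et(240°)/I(300°) gauche 3.8; Et(240°)/F(180°) gauche 2.8 → 15.2 kJ/mol.
The minimum (15.2 kJ/mol) occurs with I at 300°.

300°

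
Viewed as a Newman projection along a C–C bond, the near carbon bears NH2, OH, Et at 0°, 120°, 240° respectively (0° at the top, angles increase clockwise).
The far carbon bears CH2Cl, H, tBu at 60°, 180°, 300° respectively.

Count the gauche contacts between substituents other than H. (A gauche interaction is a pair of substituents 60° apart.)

Non-H gauche pairs: NH2(0°)/CH2Cl(60°); NH2(0°)/tBu(300°); OH(120°)/CH2Cl(60°); Et(240°)/tBu(300°) — 4 interactions.

4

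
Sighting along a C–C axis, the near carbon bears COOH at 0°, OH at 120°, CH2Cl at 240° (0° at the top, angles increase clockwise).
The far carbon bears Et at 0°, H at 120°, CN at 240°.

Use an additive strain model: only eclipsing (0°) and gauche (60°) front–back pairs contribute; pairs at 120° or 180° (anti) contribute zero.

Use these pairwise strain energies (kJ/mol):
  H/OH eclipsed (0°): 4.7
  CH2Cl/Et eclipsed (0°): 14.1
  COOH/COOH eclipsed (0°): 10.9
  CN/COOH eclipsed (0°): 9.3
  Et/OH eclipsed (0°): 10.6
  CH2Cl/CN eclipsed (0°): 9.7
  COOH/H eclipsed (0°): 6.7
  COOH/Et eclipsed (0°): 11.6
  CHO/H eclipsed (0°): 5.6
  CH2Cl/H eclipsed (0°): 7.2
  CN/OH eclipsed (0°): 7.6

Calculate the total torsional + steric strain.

26.0 kJ/mol

This conformer is eclipsed. COOH at 0° is eclipsed with Et at 0° (11.6); OH at 120° is eclipsed with H at 120° (4.7); CH2Cl at 240° is eclipsed with CN at 240° (9.7). Total 26.0 kJ/mol.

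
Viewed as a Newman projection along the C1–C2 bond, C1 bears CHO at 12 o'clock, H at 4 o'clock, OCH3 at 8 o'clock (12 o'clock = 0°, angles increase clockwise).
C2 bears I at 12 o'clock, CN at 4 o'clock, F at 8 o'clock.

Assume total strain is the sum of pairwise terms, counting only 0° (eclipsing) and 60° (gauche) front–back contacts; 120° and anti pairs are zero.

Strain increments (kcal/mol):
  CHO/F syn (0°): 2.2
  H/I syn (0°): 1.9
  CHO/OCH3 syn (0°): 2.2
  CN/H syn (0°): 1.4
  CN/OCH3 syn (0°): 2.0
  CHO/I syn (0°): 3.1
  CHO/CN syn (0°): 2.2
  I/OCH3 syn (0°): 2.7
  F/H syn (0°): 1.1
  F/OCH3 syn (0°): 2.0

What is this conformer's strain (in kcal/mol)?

6.5 kcal/mol

This conformer (eclipsed): CHO–I eclipsed, H–CN eclipsed, OCH3–F eclipsed; 3.1 + 1.4 + 2.0 = 6.5 kcal/mol.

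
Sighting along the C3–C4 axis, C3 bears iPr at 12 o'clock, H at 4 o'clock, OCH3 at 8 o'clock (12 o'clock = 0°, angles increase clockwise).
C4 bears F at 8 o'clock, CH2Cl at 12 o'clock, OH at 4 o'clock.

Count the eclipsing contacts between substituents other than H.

2

Non-H eclipsing pairs: iPr(0°)/CH2Cl(0°); OCH3(240°)/F(240°) — 2 interactions.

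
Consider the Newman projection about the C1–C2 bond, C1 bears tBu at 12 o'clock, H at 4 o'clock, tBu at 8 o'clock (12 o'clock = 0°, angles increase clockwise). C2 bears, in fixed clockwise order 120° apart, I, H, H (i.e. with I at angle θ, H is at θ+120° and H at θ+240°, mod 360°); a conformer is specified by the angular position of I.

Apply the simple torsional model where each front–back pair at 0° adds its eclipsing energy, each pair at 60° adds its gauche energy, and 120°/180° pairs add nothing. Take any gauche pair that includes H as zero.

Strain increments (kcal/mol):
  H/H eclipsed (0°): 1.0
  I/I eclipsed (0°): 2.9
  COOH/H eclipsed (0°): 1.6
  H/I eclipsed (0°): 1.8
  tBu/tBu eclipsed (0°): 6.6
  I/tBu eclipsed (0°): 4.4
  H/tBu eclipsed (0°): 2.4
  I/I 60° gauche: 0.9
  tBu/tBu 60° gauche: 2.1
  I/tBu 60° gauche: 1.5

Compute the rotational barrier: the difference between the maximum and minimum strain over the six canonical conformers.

I at 0° (eclipsed): tBu(0°)/I(0°) eclipsed 4.4; H(120°)/H(120°) eclipsed 1.0; tBu(240°)/H(240°) eclipsed 2.4 → 7.8 kcal/mol.
I at 60° (staggered): tBu(0°)/I(60°) gauche 1.5 → 1.5 kcal/mol.
I at 120° (eclipsed): tBu(0°)/H(0°) eclipsed 2.4; H(120°)/I(120°) eclipsed 1.8; tBu(240°)/H(240°) eclipsed 2.4 → 6.6 kcal/mol.
I at 180° (staggered): tBu(240°)/I(180°) gauche 1.5 → 1.5 kcal/mol.
I at 240° (eclipsed): tBu(0°)/H(0°) eclipsed 2.4; H(120°)/H(120°) eclipsed 1.0; tBu(240°)/I(240°) eclipsed 4.4 → 7.8 kcal/mol.
I at 300° (staggered): tBu(0°)/I(300°) gauche 1.5; tBu(240°)/I(300°) gauche 1.5 → 3.0 kcal/mol.
Max at 0° (7.8 kcal/mol), min at 60° (1.5 kcal/mol); barrier = 6.3 kcal/mol.

6.3 kcal/mol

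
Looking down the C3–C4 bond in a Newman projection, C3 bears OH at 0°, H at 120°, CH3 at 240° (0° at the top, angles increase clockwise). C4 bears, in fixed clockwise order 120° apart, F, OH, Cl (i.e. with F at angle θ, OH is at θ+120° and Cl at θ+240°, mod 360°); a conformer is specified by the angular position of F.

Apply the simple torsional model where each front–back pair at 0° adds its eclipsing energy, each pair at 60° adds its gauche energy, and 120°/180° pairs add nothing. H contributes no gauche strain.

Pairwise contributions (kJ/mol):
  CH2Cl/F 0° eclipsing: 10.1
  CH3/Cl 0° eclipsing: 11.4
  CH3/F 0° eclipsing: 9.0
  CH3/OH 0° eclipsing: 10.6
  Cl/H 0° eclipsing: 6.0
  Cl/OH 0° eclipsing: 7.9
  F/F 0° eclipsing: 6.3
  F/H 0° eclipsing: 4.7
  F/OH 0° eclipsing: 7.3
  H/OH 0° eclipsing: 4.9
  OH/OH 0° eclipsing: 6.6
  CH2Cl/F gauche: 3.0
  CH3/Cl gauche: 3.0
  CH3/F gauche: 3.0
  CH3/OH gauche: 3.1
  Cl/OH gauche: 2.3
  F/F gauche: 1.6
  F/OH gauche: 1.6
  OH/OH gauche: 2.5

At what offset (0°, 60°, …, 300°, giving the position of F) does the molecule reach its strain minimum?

60°

F at 0° (eclipsed): OH–F eclipsed, H–OH eclipsed, CH3–Cl eclipsed; 7.3 + 4.9 + 11.4 = 23.6 kJ/mol.
F at 60° (staggered): OH–F gauche, OH–Cl gauche, CH3–OH gauche, CH3–Cl gauche; 1.6 + 2.3 + 3.1 + 3.0 = 10.0 kJ/mol.
F at 120° (eclipsed): OH–Cl eclipsed, H–F eclipsed, CH3–OH eclipsed; 7.9 + 4.7 + 10.6 = 23.2 kJ/mol.
F at 180° (staggered): OH–OH gauche, OH–Cl gauche, CH3–F gauche, CH3–OH gauche; 2.5 + 2.3 + 3.0 + 3.1 = 10.9 kJ/mol.
F at 240° (eclipsed): OH–OH eclipsed, H–Cl eclipsed, CH3–F eclipsed; 6.6 + 6.0 + 9.0 = 21.6 kJ/mol.
F at 300° (staggered): OH–F gauche, OH–OH gauche, CH3–F gauche, CH3–Cl gauche; 1.6 + 2.5 + 3.0 + 3.0 = 10.1 kJ/mol.
The minimum (10.0 kJ/mol) occurs with F at 60°.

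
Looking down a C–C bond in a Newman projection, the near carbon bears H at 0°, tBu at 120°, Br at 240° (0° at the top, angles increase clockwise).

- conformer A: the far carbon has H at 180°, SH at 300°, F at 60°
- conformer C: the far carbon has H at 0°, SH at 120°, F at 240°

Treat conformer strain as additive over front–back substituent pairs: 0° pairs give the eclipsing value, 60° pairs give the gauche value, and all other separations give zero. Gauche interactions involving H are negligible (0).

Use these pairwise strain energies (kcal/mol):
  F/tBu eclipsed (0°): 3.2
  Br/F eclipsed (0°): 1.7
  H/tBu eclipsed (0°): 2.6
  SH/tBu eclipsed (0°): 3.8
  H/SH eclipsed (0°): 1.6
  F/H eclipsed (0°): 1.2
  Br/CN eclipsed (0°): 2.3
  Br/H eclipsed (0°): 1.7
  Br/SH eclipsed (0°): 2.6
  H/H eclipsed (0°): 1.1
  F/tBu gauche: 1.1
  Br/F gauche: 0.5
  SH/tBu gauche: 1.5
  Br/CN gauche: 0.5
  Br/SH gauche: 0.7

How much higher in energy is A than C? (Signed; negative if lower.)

A (staggered): tBu–F gauche, Br–SH gauche; 1.1 + 0.7 = 1.8 kcal/mol.
C (eclipsed): H–H eclipsed, tBu–SH eclipsed, Br–F eclipsed; 1.1 + 3.8 + 1.7 = 6.6 kcal/mol.
E(A) − E(C) = 1.8 − 6.6 = -4.8 kcal/mol.

-4.8 kcal/mol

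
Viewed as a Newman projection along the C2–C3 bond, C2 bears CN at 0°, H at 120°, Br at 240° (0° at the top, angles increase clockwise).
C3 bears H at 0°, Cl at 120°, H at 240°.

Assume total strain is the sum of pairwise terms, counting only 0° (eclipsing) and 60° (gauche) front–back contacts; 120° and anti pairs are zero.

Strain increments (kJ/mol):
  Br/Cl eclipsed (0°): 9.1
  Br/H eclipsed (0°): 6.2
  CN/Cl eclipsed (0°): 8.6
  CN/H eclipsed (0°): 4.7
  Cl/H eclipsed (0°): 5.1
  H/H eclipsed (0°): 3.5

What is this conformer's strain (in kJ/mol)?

16.0 kJ/mol

This conformer (eclipsed): CN–H eclipsed, H–Cl eclipsed, Br–H eclipsed; 4.7 + 5.1 + 6.2 = 16.0 kJ/mol.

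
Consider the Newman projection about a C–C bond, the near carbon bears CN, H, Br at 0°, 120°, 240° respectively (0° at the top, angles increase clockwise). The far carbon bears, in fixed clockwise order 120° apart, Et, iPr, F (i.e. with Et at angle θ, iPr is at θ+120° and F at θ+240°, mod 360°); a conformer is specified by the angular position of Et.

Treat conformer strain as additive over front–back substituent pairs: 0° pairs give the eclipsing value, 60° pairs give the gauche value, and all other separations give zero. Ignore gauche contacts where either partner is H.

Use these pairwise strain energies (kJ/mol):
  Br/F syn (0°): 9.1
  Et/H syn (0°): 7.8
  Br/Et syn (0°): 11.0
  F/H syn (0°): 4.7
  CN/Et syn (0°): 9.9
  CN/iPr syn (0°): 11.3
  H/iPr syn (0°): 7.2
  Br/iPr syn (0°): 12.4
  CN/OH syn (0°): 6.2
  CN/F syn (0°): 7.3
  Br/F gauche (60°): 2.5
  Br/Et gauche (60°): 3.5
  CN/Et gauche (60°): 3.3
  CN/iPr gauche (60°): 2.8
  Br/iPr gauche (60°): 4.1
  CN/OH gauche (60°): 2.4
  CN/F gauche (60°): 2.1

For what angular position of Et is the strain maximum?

120°

Et at 0° (eclipsed): CN(0°)/Et(0°) eclipsed 9.9; H(120°)/iPr(120°) eclipsed 7.2; Br(240°)/F(240°) eclipsed 9.1 → 26.2 kJ/mol.
Et at 60° (staggered): CN(0°)/Et(60°) gauche 3.3; CN(0°)/F(300°) gauche 2.1; Br(240°)/iPr(180°) gauche 4.1; Br(240°)/F(300°) gauche 2.5 → 12.0 kJ/mol.
Et at 120° (eclipsed): CN(0°)/F(0°) eclipsed 7.3; H(120°)/Et(120°) eclipsed 7.8; Br(240°)/iPr(240°) eclipsed 12.4 → 27.5 kJ/mol.
Et at 180° (staggered): CN(0°)/iPr(300°) gauche 2.8; CN(0°)/F(60°) gauche 2.1; Br(240°)/Et(180°) gauche 3.5; Br(240°)/iPr(300°) gauche 4.1 → 12.5 kJ/mol.
Et at 240° (eclipsed): CN(0°)/iPr(0°) eclipsed 11.3; H(120°)/F(120°) eclipsed 4.7; Br(240°)/Et(240°) eclipsed 11.0 → 27.0 kJ/mol.
Et at 300° (staggered): CN(0°)/Et(300°) gauche 3.3; CN(0°)/iPr(60°) gauche 2.8; Br(240°)/Et(300°) gauche 3.5; Br(240°)/F(180°) gauche 2.5 → 12.1 kJ/mol.
The maximum (27.5 kJ/mol) occurs with Et at 120°.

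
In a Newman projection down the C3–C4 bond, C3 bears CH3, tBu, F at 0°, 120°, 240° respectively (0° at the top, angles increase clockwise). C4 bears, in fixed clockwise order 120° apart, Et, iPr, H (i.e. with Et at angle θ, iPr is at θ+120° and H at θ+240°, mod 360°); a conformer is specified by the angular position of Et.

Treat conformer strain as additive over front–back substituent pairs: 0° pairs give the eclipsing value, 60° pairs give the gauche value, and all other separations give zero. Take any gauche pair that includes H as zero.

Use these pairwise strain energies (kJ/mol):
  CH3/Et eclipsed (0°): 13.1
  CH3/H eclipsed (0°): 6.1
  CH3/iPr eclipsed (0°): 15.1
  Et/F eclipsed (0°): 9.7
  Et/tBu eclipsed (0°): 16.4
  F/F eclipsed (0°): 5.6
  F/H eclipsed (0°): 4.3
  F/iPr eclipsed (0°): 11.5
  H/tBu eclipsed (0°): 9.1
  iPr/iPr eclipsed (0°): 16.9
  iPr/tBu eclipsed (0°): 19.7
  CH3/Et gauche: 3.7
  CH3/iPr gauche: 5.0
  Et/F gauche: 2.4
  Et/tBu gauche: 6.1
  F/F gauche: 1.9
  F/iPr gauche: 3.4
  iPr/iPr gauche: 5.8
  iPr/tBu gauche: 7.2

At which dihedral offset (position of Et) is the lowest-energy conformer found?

Et at 0° (eclipsed): CH3(0°)/Et(0°) eclipsed 13.1; tBu(120°)/iPr(120°) eclipsed 19.7; F(240°)/H(240°) eclipsed 4.3 → 37.1 kJ/mol.
Et at 60° (staggered): CH3(0°)/Et(60°) gauche 3.7; tBu(120°)/Et(60°) gauche 6.1; tBu(120°)/iPr(180°) gauche 7.2; F(240°)/iPr(180°) gauche 3.4 → 20.4 kJ/mol.
Et at 120° (eclipsed): CH3(0°)/H(0°) eclipsed 6.1; tBu(120°)/Et(120°) eclipsed 16.4; F(240°)/iPr(240°) eclipsed 11.5 → 34.0 kJ/mol.
Et at 180° (staggered): CH3(0°)/iPr(300°) gauche 5.0; tBu(120°)/Et(180°) gauche 6.1; F(240°)/Et(180°) gauche 2.4; F(240°)/iPr(300°) gauche 3.4 → 16.9 kJ/mol.
Et at 240° (eclipsed): CH3(0°)/iPr(0°) eclipsed 15.1; tBu(120°)/H(120°) eclipsed 9.1; F(240°)/Et(240°) eclipsed 9.7 → 33.9 kJ/mol.
Et at 300° (staggered): CH3(0°)/Et(300°) gauche 3.7; CH3(0°)/iPr(60°) gauche 5.0; tBu(120°)/iPr(60°) gauche 7.2; F(240°)/Et(300°) gauche 2.4 → 18.3 kJ/mol.
The minimum (16.9 kJ/mol) occurs with Et at 180°.

180°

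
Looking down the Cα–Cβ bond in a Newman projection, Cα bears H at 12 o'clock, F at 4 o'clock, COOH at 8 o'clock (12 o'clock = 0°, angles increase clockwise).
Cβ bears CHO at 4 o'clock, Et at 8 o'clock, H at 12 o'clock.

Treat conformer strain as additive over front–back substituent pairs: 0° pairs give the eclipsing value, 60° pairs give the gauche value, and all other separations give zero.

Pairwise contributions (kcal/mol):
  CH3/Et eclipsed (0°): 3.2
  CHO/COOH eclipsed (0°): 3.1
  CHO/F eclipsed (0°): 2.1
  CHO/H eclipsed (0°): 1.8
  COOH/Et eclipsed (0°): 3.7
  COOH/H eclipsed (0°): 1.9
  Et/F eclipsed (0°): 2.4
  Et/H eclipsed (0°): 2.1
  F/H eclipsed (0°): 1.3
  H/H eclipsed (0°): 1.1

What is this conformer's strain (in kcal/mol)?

6.9 kcal/mol

This conformer is eclipsed. H at 0° is eclipsed with H at 0° (1.1); F at 120° is eclipsed with CHO at 120° (2.1); COOH at 240° is eclipsed with Et at 240° (3.7). Total 6.9 kcal/mol.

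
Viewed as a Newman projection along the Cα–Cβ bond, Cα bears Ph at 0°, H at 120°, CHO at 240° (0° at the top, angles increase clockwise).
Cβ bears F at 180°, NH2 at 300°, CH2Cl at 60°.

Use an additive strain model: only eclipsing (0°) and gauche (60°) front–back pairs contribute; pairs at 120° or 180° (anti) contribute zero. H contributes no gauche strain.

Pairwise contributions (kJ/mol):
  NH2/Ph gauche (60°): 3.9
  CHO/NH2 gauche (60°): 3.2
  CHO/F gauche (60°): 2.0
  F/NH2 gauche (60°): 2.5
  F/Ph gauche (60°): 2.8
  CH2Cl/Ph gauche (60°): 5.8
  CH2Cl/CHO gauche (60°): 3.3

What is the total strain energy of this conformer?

14.9 kJ/mol

This conformer (staggered): Ph–NH2 gauche, Ph–CH2Cl gauche, CHO–F gauche, CHO–NH2 gauche; 3.9 + 5.8 + 2.0 + 3.2 = 14.9 kJ/mol.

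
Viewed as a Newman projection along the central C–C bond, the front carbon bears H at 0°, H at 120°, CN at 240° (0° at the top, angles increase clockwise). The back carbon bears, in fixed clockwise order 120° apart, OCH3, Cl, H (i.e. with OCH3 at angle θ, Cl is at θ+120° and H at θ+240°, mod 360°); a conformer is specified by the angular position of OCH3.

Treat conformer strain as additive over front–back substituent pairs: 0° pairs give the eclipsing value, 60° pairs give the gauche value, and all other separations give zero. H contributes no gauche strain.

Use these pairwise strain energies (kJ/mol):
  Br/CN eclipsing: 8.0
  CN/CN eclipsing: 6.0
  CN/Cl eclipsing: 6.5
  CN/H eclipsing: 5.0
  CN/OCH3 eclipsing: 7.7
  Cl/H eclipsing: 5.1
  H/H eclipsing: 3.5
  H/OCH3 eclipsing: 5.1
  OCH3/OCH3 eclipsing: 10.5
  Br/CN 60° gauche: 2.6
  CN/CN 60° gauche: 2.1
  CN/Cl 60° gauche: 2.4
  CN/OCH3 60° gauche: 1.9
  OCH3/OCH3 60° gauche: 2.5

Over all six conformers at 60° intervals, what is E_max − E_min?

OCH3 at 0° (eclipsed): H–OCH3 eclipsed, H–Cl eclipsed, CN–H eclipsed; 5.1 + 5.1 + 5.0 = 15.2 kJ/mol.
OCH3 at 60° (staggered): CN–Cl gauche; 2.4 = 2.4 kJ/mol.
OCH3 at 120° (eclipsed): H–H eclipsed, H–OCH3 eclipsed, CN–Cl eclipsed; 3.5 + 5.1 + 6.5 = 15.1 kJ/mol.
OCH3 at 180° (staggered): CN–OCH3 gauche, CN–Cl gauche; 1.9 + 2.4 = 4.3 kJ/mol.
OCH3 at 240° (eclipsed): H–Cl eclipsed, H–H eclipsed, CN–OCH3 eclipsed; 5.1 + 3.5 + 7.7 = 16.3 kJ/mol.
OCH3 at 300° (staggered): CN–OCH3 gauche; 1.9 = 1.9 kJ/mol.
Max at 240° (16.3 kJ/mol), min at 300° (1.9 kJ/mol); barrier = 14.4 kJ/mol.

14.4 kJ/mol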